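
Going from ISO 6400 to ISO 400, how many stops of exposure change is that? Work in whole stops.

4 stops

6400 → 3200 → 1600 → 800 → 400 — count the steps: 4 stops.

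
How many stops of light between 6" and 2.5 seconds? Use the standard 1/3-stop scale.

6 → 5 → 4 → 3.2 → 2.5 — count the steps: 4 third-stops = 1 1/3 stops.

1 1/3 stops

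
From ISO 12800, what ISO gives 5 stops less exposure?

ISO: 12800 → 6400 → 3200 → 1600 → 800 → 400 — 5 stops dropped (darker).

ISO 400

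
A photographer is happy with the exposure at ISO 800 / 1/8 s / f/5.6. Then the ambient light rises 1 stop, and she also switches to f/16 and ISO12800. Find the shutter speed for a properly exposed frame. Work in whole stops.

Scene light: 1 stop brighter.
Aperture: f/5.6 → f/8 → f/11 → f/16 — 3 stops stopped down (darker).
ISO: 800 → 1600 → 3200 → 6400 → 12800 — 4 stops higher (brighter).
Net so far: 2 stops brighter. Shutter speed: 1/8 → 1/15 → 1/30.

1/30s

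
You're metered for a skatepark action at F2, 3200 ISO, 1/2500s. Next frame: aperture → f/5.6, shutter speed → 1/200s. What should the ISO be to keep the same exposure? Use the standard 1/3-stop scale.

Aperture: f/2 → f/2.2 → f/2.5 → f/2.8 → f/3.2 → f/3.5 → f/4 → f/4.5 → f/5 → f/5.6 — 3 stops narrower (darker).
Shutter speed: 1/2500 → 1/2000 → 1/1600 → 1/1250 → 1/1000 → 1/800 → 1/640 → 1/500 → 1/400 → 1/320 → 1/250 → 1/200 — 3 2/3 stops longer (brighter).
Net change so far: 2/3 stop brighter. Offset with the ISO: 3200 → 2500 → 2000.

ISO 2000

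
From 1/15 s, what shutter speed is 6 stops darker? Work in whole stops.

Shutter speed: 1/15 → 1/30 → 1/60 → 1/125 → 1/250 → 1/500 → 1/1000 — 6 stops faster (darker).

1/1000s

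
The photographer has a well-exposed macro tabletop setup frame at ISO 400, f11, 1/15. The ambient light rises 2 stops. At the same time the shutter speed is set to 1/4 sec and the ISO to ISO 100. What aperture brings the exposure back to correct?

Scene light: 2 stops brighter.
Shutter speed: 1/15 → 1/8 → 1/4 — 2 stops slower (brighter).
ISO: 400 → 200 → 100 — 2 stops dropped (darker).
Net so far: 2 stops brighter. Aperture: f/11 → f/16 → f/22.

f/22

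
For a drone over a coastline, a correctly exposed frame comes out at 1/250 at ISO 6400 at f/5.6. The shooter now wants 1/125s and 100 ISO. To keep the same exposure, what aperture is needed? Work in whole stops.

f/1.0

Shutter speed: 1/250 → 1/125 — 1 stop slower (brighter).
ISO: 6400 → 3200 → 1600 → 800 → 400 → 200 → 100 — 6 stops lower (darker).
Net change so far: 5 stops darker. Offset with the aperture: f/5.6 → f/4 → f/2.8 → f/2 → f/1.4 → f/1.0.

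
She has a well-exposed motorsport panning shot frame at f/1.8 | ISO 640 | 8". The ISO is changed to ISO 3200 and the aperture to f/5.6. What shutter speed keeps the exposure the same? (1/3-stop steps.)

ISO: 640 → 800 → 1000 → 1250 → 1600 → 2000 → 2500 → 3200 — 2 1/3 stops higher (brighter).
Aperture: f/1.8 → f/2 → f/2.2 → f/2.5 → f/2.8 → f/3.2 → f/3.5 → f/4 → f/4.5 → f/5 → f/5.6 — 3 1/3 stops smaller aperture (darker).
Net change so far: 1 stop darker. Offset with the shutter speed: 8 → 10 → 13 → 15.

15 s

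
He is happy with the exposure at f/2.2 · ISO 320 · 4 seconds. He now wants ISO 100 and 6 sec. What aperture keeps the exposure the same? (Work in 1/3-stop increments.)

ISO: 320 → 250 → 200 → 160 → 125 → 100 — 1 2/3 stops lower (darker).
Shutter speed: 4 → 5 → 6 — 2/3 stop slower (brighter).
Net change so far: 1 stop darker. Offset with the aperture: f/2.2 → f/2 → f/1.8 → f/1.6.

f/1.6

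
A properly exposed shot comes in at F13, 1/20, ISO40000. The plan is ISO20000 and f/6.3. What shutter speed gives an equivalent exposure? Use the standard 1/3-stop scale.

1/40s

ISO: 40000 → 32000 → 25600 → 20000 — 1 stop lower (darker).
Aperture: f/13 → f/11 → f/10 → f/9 → f/8 → f/7.1 → f/6.3 — 2 stops larger aperture (brighter).
Net change so far: 1 stop brighter. Offset with the shutter speed: 1/20 → 1/25 → 1/30 → 1/40.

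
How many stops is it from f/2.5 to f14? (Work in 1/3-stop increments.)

f/2.5 → f/2.8 → f/3.2 → f/3.5 → f/4 → f/4.5 → f/5 → f/5.6 → f/6.3 → f/7.1 → f/8 → f/9 → f/10 → f/11 → f/13 → f/14 — count the steps: 15 third-stops = 5 stops.

5 stops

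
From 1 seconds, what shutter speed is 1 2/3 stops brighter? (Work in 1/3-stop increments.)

Shutter speed: 1 → 1.3 → 1.6 → 2 → 2.5 → 3.2 — 1 2/3 stops longer (brighter).

3.2 s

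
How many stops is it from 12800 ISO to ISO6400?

1 stop

12800 → 6400 — count the steps: 1 stop.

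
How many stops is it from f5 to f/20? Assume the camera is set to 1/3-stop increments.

f/5 → f/5.6 → f/6.3 → f/7.1 → f/8 → f/9 → f/10 → f/11 → f/13 → f/14 → f/16 → f/18 → f/20 — count the steps: 12 third-stops = 4 stops.

4 stops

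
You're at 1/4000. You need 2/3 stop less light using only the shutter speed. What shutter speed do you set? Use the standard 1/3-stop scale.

1/6400s

Shutter speed: 1/4000 → 1/5000 → 1/6400 — 2/3 stop faster (darker).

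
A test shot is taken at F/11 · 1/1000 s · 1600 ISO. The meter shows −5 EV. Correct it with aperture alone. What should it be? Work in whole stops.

f/2

Underexposed by 5 stops → need 5 stops brighter.
Aperture: f/11 → f/8 → f/5.6 → f/4 → f/2.8 → f/2.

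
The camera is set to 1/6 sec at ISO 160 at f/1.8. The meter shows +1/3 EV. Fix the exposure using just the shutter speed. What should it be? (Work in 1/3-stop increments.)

1/8s

Overexposed by 1/3 stop → need 1/3 stop darker.
Shutter speed: 1/6 → 1/8.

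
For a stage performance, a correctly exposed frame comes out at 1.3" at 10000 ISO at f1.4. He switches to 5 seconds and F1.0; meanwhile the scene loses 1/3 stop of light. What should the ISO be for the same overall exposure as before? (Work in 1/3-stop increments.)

ISO 1600

Scene light: 1/3 stop darker.
Shutter speed: 1.3 → 1.6 → 2 → 2.5 → 3.2 → 4 → 5 — 2 stops slower (brighter).
Aperture: f/1.4 → f/1.2 → f/1.1 → f/1.0 — 1 stop opened up (brighter).
Net so far: 2 2/3 stops brighter. ISO: 10000 → 8000 → 6400 → 5000 → 4000 → 3200 → 2500 → 2000 → 1600.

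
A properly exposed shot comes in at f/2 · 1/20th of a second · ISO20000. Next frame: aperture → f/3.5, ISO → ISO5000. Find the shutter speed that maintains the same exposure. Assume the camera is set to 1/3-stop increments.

Aperture: f/2 → f/2.2 → f/2.5 → f/2.8 → f/3.2 → f/3.5 — 1 2/3 stops stopped down (darker).
ISO: 20000 → 16000 → 12800 → 10000 → 8000 → 6400 → 5000 — 2 stops dropped (darker).
Net change so far: 3 2/3 stops darker. Offset with the shutter speed: 1/20 → 1/15 → 1/13 → 1/10 → 1/8 → 1/6 → 1/5 → 1/4 → 0.3 → 0.4 → 0.5 → 0.6.

0.6 s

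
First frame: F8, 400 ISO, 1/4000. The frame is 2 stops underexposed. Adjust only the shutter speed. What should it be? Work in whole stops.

Underexposed by 2 stops → need 2 stops brighter.
Shutter speed: 1/4000 → 1/2000 → 1/1000.

1/1000s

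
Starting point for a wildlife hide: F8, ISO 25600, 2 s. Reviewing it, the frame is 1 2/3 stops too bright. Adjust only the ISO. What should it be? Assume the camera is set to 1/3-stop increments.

Overexposed by 1 2/3 stops → need 1 2/3 stops darker.
ISO: 25600 → 20000 → 16000 → 12800 → 10000 → 8000.

ISO 8000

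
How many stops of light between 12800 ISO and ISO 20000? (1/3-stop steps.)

12800 → 16000 → 20000 — count the steps: 2 third-stops = 2/3 stop.

2/3 stop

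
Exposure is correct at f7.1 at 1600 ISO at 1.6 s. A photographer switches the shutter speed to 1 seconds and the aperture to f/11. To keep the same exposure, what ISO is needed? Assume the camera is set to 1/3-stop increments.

Shutter speed: 1.6 → 1.3 → 1 — 2/3 stop shorter (darker).
Aperture: f/7.1 → f/8 → f/9 → f/10 → f/11 — 1 1/3 stops stopped down (darker).
Net change so far: 2 stops darker. Offset with the ISO: 1600 → 2000 → 2500 → 3200 → 4000 → 5000 → 6400.

ISO 6400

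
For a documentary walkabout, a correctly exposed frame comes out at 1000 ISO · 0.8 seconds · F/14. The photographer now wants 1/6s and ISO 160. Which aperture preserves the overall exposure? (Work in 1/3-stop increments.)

f/2.5

Shutter speed: 0.8 → 0.6 → 0.5 → 0.4 → 0.3 → 1/4 → 1/5 → 1/6 — 2 1/3 stops shorter (darker).
ISO: 1000 → 800 → 640 → 500 → 400 → 320 → 250 → 200 → 160 — 2 2/3 stops lower (darker).
Net change so far: 5 stops darker. Offset with the aperture: f/14 → f/13 → f/11 → f/10 → f/9 → f/8 → f/7.1 → f/6.3 → f/5.6 → f/5 → f/4.5 → f/4 → f/3.5 → f/3.2 → f/2.8 → f/2.5.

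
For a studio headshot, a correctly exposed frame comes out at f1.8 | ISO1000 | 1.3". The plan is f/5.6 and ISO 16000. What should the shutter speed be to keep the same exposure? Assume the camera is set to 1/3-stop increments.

0.8 s

Aperture: f/1.8 → f/2 → f/2.2 → f/2.5 → f/2.8 → f/3.2 → f/3.5 → f/4 → f/4.5 → f/5 → f/5.6 — 3 1/3 stops narrower (darker).
ISO: 1000 → 1250 → 1600 → 2000 → 2500 → 3200 → 4000 → 5000 → 6400 → 8000 → 10000 → 12800 → 16000 — 4 stops raised (brighter).
Net change so far: 2/3 stop brighter. Offset with the shutter speed: 1.3 → 1 → 0.8.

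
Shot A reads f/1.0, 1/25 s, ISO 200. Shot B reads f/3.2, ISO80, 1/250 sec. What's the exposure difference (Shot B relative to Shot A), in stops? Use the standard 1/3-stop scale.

Aperture: f/1.0 → f/1.1 → f/1.2 → f/1.4 → f/1.6 → f/1.8 → f/2 → f/2.2 → f/2.5 → f/2.8 → f/3.2 — 3 1/3 stops smaller aperture (darker).
Shutter speed: 1/25 → 1/30 → 1/40 → 1/50 → 1/60 → 1/80 → 1/100 → 1/125 → 1/160 → 1/200 → 1/250 — 3 1/3 stops faster (darker).
ISO: 200 → 160 → 125 → 100 → 80 — 1 1/3 stops lower (darker).
Net: −3 1/3 −3 1/3 −1 1/3 = −8 stops.

8 stops darker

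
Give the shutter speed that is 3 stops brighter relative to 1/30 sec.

1/4s

Shutter speed: 1/30 → 1/15 → 1/8 → 1/4 — 3 stops slower (brighter).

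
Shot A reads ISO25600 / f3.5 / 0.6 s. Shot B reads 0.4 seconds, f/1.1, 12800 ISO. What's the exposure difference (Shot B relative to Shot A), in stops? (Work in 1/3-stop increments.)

Aperture: f/3.5 → f/3.2 → f/2.8 → f/2.5 → f/2.2 → f/2 → f/1.8 → f/1.6 → f/1.4 → f/1.2 → f/1.1 — 3 1/3 stops wider (brighter).
Shutter speed: 0.6 → 0.5 → 0.4 — 2/3 stop shorter (darker).
ISO: 25600 → 20000 → 16000 → 12800 — 1 stop dropped (darker).
Net: +3 1/3 −2/3 −1 = +1 2/3 stops.

1 2/3 stops brighter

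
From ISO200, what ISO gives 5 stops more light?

ISO: 200 → 400 → 800 → 1600 → 3200 → 6400 — 5 stops higher (brighter).

ISO 6400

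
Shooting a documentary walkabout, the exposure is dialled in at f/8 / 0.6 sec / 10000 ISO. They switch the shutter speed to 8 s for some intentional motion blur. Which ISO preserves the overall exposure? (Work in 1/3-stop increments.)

ISO 800

Shutter speed: 0.6 → 0.8 → 1 → 1.3 → 1.6 → 2 → 2.5 → 3.2 → 4 → 5 → 6 → 8 — 3 2/3 stops longer (brighter).
Need 3 2/3 stops darker from the ISO: 10000 → 8000 → 6400 → 5000 → 4000 → 3200 → 2500 → 2000 → 1600 → 1250 → 1000 → 800.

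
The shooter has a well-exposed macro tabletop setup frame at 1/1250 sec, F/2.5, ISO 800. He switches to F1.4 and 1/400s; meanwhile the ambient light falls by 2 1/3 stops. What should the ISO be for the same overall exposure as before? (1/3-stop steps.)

Scene light: 2 1/3 stops darker.
Aperture: f/2.5 → f/2.2 → f/2 → f/1.8 → f/1.6 → f/1.4 — 1 2/3 stops opened up (brighter).
Shutter speed: 1/1250 → 1/1000 → 1/800 → 1/640 → 1/500 → 1/400 — 1 2/3 stops longer (brighter).
Net so far: 1 stop brighter. ISO: 800 → 640 → 500 → 400.

ISO 400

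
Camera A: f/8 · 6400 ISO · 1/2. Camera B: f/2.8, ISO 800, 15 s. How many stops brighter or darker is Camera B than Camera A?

5 stops brighter

Aperture: f/8 → f/5.6 → f/4 → f/2.8 — 3 stops opened up (brighter).
Shutter speed: 1/2 → 1 → 2 → 4 → 8 → 15 — 5 stops longer (brighter).
ISO: 6400 → 3200 → 1600 → 800 — 3 stops dropped (darker).
Net: +3 +5 −3 = +5 stops.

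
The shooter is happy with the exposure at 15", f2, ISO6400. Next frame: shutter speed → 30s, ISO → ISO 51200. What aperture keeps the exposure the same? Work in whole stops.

Shutter speed: 15 → 30 — 1 stop longer (brighter).
ISO: 6400 → 12800 → 25600 → 51200 — 3 stops raised (brighter).
Net change so far: 4 stops brighter. Offset with the aperture: f/2 → f/2.8 → f/4 → f/5.6 → f/8.

f/8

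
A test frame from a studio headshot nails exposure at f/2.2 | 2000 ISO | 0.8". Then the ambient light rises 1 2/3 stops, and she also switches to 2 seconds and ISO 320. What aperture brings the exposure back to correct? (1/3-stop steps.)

f/2.5

Scene light: 1 2/3 stops brighter.
Shutter speed: 0.8 → 1 → 1.3 → 1.6 → 2 — 1 1/3 stops slower (brighter).
ISO: 2000 → 1600 → 1250 → 1000 → 800 → 640 → 500 → 400 → 320 — 2 2/3 stops lower (darker).
Net so far: 1/3 stop brighter. Aperture: f/2.2 → f/2.5.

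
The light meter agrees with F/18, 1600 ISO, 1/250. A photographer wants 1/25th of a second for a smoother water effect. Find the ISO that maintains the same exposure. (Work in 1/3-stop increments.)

Shutter speed: 1/250 → 1/200 → 1/160 → 1/125 → 1/100 → 1/80 → 1/60 → 1/50 → 1/40 → 1/30 → 1/25 — 3 1/3 stops slower (brighter).
Need 3 1/3 stops darker from the ISO: 1600 → 1250 → 1000 → 800 → 640 → 500 → 400 → 320 → 250 → 200 → 160.

ISO 160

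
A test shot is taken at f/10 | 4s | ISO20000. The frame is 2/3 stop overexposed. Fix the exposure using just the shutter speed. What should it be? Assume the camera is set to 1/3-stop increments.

Overexposed by 2/3 stop → need 2/3 stop darker.
Shutter speed: 4 → 3.2 → 2.5.

2.5 s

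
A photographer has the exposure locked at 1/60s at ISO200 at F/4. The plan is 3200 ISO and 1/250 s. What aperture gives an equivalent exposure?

ISO: 200 → 400 → 800 → 1600 → 3200 — 4 stops raised (brighter).
Shutter speed: 1/60 → 1/125 → 1/250 — 2 stops faster (darker).
Net change so far: 2 stops brighter. Offset with the aperture: f/4 → f/5.6 → f/8.

f/8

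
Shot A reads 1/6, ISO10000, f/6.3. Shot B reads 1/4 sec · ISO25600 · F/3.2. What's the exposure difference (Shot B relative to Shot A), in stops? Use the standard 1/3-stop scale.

4 stops brighter

Aperture: f/6.3 → f/5.6 → f/5 → f/4.5 → f/4 → f/3.5 → f/3.2 — 2 stops opened up (brighter).
Shutter speed: 1/6 → 1/5 → 1/4 — 2/3 stop longer (brighter).
ISO: 10000 → 12800 → 16000 → 20000 → 25600 — 1 1/3 stops raised (brighter).
Net: +2 +2/3 +1 1/3 = +4 stops.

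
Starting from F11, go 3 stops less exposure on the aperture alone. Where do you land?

f/32

Aperture: f/11 → f/16 → f/22 → f/32 — 3 stops stopped down (darker).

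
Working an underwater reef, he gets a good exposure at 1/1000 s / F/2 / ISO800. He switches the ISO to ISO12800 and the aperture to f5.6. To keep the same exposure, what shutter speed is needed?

1/2000s

ISO: 800 → 1600 → 3200 → 6400 → 12800 — 4 stops raised (brighter).
Aperture: f/2 → f/2.8 → f/4 → f/5.6 — 3 stops narrower (darker).
Net change so far: 1 stop brighter. Offset with the shutter speed: 1/1000 → 1/2000.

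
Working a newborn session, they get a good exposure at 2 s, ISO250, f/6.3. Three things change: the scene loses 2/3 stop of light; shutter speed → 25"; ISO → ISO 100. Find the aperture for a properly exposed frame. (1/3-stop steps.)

f/11

Scene light: 2/3 stop darker.
Shutter speed: 2 → 2.5 → 3.2 → 4 → 5 → 6 → 8 → 10 → 13 → 15 → 20 → 25 — 3 2/3 stops slower (brighter).
ISO: 250 → 200 → 160 → 125 → 100 — 1 1/3 stops lower (darker).
Net so far: 1 2/3 stops brighter. Aperture: f/6.3 → f/7.1 → f/8 → f/9 → f/10 → f/11.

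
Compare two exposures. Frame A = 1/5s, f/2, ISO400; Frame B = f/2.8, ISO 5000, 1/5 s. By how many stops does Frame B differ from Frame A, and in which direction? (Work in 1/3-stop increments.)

2 2/3 stops brighter

Aperture: f/2 → f/2.2 → f/2.5 → f/2.8 — 1 stop narrower (darker).
Shutter speed: unchanged.
ISO: 400 → 500 → 640 → 800 → 1000 → 1250 → 1600 → 2000 → 2500 → 3200 → 4000 → 5000 — 3 2/3 stops raised (brighter).
Net: −1 +3 2/3 = +2 2/3 stops.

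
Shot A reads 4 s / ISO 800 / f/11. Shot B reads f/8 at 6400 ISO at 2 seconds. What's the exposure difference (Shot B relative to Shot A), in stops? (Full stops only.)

3 stops brighter

Aperture: f/11 → f/8 — 1 stop opened up (brighter).
Shutter speed: 4 → 2 — 1 stop shorter (darker).
ISO: 800 → 1600 → 3200 → 6400 — 3 stops higher (brighter).
Net: +1 −1 +3 = +3 stops.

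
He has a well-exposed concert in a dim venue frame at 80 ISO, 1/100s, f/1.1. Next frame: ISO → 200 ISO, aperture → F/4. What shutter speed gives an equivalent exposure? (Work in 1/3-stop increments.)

ISO: 80 → 100 → 125 → 160 → 200 — 1 1/3 stops higher (brighter).
Aperture: f/1.1 → f/1.2 → f/1.4 → f/1.6 → f/1.8 → f/2 → f/2.2 → f/2.5 → f/2.8 → f/3.2 → f/3.5 → f/4 — 3 2/3 stops stopped down (darker).
Net change so far: 2 1/3 stops darker. Offset with the shutter speed: 1/100 → 1/80 → 1/60 → 1/50 → 1/40 → 1/30 → 1/25 → 1/20.

1/20s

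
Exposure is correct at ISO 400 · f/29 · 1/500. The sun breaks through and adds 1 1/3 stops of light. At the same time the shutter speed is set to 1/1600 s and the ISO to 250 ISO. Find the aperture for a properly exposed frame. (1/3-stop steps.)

Scene light: 1 1/3 stops brighter.
Shutter speed: 1/500 → 1/640 → 1/800 → 1/1000 → 1/1250 → 1/1600 — 1 2/3 stops faster (darker).
ISO: 400 → 320 → 250 — 2/3 stop dropped (darker).
Net so far: 1 stop darker. Aperture: f/29 → f/25 → f/22 → f/20.

f/20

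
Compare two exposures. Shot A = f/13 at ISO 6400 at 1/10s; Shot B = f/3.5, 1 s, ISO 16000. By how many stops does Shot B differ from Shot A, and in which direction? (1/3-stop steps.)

8 1/3 stops brighter

Aperture: f/13 → f/11 → f/10 → f/9 → f/8 → f/7.1 → f/6.3 → f/5.6 → f/5 → f/4.5 → f/4 → f/3.5 — 3 2/3 stops wider (brighter).
Shutter speed: 1/10 → 1/8 → 1/6 → 1/5 → 1/4 → 0.3 → 0.4 → 0.5 → 0.6 → 0.8 → 1 — 3 1/3 stops slower (brighter).
ISO: 6400 → 8000 → 10000 → 12800 → 16000 — 1 1/3 stops raised (brighter).
Net: +3 2/3 +3 1/3 +1 1/3 = +8 1/3 stops.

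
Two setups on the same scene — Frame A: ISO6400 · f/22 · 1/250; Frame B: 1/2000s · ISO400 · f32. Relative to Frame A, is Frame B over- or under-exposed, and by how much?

Aperture: f/22 → f/32 — 1 stop stopped down (darker).
Shutter speed: 1/250 → 1/500 → 1/1000 → 1/2000 — 3 stops faster (darker).
ISO: 6400 → 3200 → 1600 → 800 → 400 — 4 stops lower (darker).
Net: −1 −3 −4 = −8 stops.

8 stops darker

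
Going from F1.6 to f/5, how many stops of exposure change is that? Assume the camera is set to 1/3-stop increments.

f/1.6 → f/1.8 → f/2 → f/2.2 → f/2.5 → f/2.8 → f/3.2 → f/3.5 → f/4 → f/4.5 → f/5 — count the steps: 10 third-stops = 3 1/3 stops.

3 1/3 stops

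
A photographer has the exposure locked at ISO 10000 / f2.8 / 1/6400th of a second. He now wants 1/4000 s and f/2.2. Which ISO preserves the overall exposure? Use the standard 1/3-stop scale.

ISO 4000

Shutter speed: 1/6400 → 1/5000 → 1/4000 — 2/3 stop slower (brighter).
Aperture: f/2.8 → f/2.5 → f/2.2 — 2/3 stop wider (brighter).
Net change so far: 1 1/3 stops brighter. Offset with the ISO: 10000 → 8000 → 6400 → 5000 → 4000.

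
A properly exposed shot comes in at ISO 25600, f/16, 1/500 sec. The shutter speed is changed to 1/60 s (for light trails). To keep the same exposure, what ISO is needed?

ISO 3200

Shutter speed: 1/500 → 1/250 → 1/125 → 1/60 — 3 stops longer (brighter).
Need 3 stops darker from the ISO: 25600 → 12800 → 6400 → 3200.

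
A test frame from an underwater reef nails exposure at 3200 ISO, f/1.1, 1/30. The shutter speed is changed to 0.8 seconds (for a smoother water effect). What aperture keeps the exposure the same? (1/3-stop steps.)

Shutter speed: 1/30 → 1/25 → 1/20 → 1/15 → 1/13 → 1/10 → 1/8 → 1/6 → 1/5 → 1/4 → 0.3 → 0.4 → 0.5 → 0.6 → 0.8 — 4 2/3 stops longer (brighter).
Need 4 2/3 stops darker from the aperture: f/1.1 → f/1.2 → f/1.4 → f/1.6 → f/1.8 → f/2 → f/2.2 → f/2.5 → f/2.8 → f/3.2 → f/3.5 → f/4 → f/4.5 → f/5 → f/5.6.

f/5.6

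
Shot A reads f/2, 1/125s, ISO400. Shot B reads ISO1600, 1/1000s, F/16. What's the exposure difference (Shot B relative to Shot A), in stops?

Aperture: f/2 → f/2.8 → f/4 → f/5.6 → f/8 → f/11 → f/16 — 6 stops smaller aperture (darker).
Shutter speed: 1/125 → 1/250 → 1/500 → 1/1000 — 3 stops shorter (darker).
ISO: 400 → 800 → 1600 — 2 stops higher (brighter).
Net: −6 −3 +2 = −7 stops.

7 stops darker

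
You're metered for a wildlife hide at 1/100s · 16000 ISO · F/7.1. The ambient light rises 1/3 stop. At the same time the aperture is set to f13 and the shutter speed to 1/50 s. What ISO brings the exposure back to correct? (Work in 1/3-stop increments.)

Scene light: 1/3 stop brighter.
Aperture: f/7.1 → f/8 → f/9 → f/10 → f/11 → f/13 — 1 2/3 stops smaller aperture (darker).
Shutter speed: 1/100 → 1/80 → 1/60 → 1/50 — 1 stop longer (brighter).
Net so far: 1/3 stop darker. ISO: 16000 → 20000.

ISO 20000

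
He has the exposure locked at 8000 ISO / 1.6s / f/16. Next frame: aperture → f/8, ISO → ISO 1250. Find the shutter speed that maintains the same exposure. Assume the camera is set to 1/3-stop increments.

2.5 s

Aperture: f/16 → f/14 → f/13 → f/11 → f/10 → f/9 → f/8 — 2 stops opened up (brighter).
ISO: 8000 → 6400 → 5000 → 4000 → 3200 → 2500 → 2000 → 1600 → 1250 — 2 2/3 stops lower (darker).
Net change so far: 2/3 stop darker. Offset with the shutter speed: 1.6 → 2 → 2.5.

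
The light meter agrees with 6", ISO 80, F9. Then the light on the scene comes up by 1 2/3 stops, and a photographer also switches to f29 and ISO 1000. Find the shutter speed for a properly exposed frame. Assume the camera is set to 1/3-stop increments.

1.6 s

Scene light: 1 2/3 stops brighter.
Aperture: f/9 → f/10 → f/11 → f/13 → f/14 → f/16 → f/18 → f/20 → f/22 → f/25 → f/29 — 3 1/3 stops stopped down (darker).
ISO: 80 → 100 → 125 → 160 → 200 → 250 → 320 → 400 → 500 → 640 → 800 → 1000 — 3 2/3 stops raised (brighter).
Net so far: 2 stops brighter. Shutter speed: 6 → 5 → 4 → 3.2 → 2.5 → 2 → 1.6.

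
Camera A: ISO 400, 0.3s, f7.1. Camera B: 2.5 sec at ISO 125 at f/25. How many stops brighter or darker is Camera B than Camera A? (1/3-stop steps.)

2 1/3 stops darker

Aperture: f/7.1 → f/8 → f/9 → f/10 → f/11 → f/13 → f/14 → f/16 → f/18 → f/20 → f/22 → f/25 — 3 2/3 stops smaller aperture (darker).
Shutter speed: 0.3 → 0.4 → 0.5 → 0.6 → 0.8 → 1 → 1.3 → 1.6 → 2 → 2.5 — 3 stops slower (brighter).
ISO: 400 → 320 → 250 → 200 → 160 → 125 — 1 2/3 stops dropped (darker).
Net: −3 2/3 +3 −1 2/3 = −2 1/3 stops.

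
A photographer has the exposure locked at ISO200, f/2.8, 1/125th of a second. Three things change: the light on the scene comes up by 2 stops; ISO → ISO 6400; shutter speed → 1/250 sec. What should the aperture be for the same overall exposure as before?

Scene light: 2 stops brighter.
ISO: 200 → 400 → 800 → 1600 → 3200 → 6400 — 5 stops raised (brighter).
Shutter speed: 1/125 → 1/250 — 1 stop shorter (darker).
Net so far: 6 stops brighter. Aperture: f/2.8 → f/4 → f/5.6 → f/8 → f/11 → f/16 → f/22.

f/22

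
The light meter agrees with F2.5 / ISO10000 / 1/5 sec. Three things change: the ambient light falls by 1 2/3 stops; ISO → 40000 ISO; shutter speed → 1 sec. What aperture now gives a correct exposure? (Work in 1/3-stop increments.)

f/6.3

Scene light: 1 2/3 stops darker.
ISO: 10000 → 12800 → 16000 → 20000 → 25600 → 32000 → 40000 — 2 stops higher (brighter).
Shutter speed: 1/5 → 1/4 → 0.3 → 0.4 → 0.5 → 0.6 → 0.8 → 1 — 2 1/3 stops slower (brighter).
Net so far: 2 2/3 stops brighter. Aperture: f/2.5 → f/2.8 → f/3.2 → f/3.5 → f/4 → f/4.5 → f/5 → f/5.6 → f/6.3.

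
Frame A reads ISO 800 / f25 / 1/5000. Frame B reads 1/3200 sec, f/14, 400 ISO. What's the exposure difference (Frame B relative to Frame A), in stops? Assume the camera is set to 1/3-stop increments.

Aperture: f/25 → f/22 → f/20 → f/18 → f/16 → f/14 — 1 2/3 stops larger aperture (brighter).
Shutter speed: 1/5000 → 1/4000 → 1/3200 — 2/3 stop slower (brighter).
ISO: 800 → 640 → 500 → 400 — 1 stop lower (darker).
Net: +1 2/3 +2/3 −1 = +1 1/3 stops.

1 1/3 stops brighter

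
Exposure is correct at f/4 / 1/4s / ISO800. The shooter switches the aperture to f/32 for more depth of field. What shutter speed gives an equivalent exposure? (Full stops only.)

15 s

Aperture: f/4 → f/5.6 → f/8 → f/11 → f/16 → f/22 → f/32 — 6 stops smaller aperture (darker).
Need 6 stops brighter from the shutter speed: 1/4 → 1/2 → 1 → 2 → 4 → 8 → 15.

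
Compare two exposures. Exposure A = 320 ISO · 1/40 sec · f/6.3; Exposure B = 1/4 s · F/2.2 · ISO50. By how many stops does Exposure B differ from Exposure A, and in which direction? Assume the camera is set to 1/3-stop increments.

3 2/3 stops brighter

Aperture: f/6.3 → f/5.6 → f/5 → f/4.5 → f/4 → f/3.5 → f/3.2 → f/2.8 → f/2.5 → f/2.2 — 3 stops wider (brighter).
Shutter speed: 1/40 → 1/30 → 1/25 → 1/20 → 1/15 → 1/13 → 1/10 → 1/8 → 1/6 → 1/5 → 1/4 — 3 1/3 stops slower (brighter).
ISO: 320 → 250 → 200 → 160 → 125 → 100 → 80 → 64 → 50 — 2 2/3 stops lower (darker).
Net: +3 +3 1/3 −2 2/3 = +3 2/3 stops.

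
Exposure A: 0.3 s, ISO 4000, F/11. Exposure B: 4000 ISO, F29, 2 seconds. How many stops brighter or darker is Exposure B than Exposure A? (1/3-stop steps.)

same exposure (0 stops)

Aperture: f/11 → f/13 → f/14 → f/16 → f/18 → f/20 → f/22 → f/25 → f/29 — 2 2/3 stops narrower (darker).
Shutter speed: 0.3 → 0.4 → 0.5 → 0.6 → 0.8 → 1 → 1.3 → 1.6 → 2 — 2 2/3 stops slower (brighter).
ISO: unchanged.
Net: −2 2/3 +2 2/3 = 0 stops.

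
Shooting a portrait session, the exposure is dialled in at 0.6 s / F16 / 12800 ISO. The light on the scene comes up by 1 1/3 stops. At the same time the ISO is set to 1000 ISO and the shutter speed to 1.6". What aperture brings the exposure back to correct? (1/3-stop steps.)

Scene light: 1 1/3 stops brighter.
ISO: 12800 → 10000 → 8000 → 6400 → 5000 → 4000 → 3200 → 2500 → 2000 → 1600 → 1250 → 1000 — 3 2/3 stops dropped (darker).
Shutter speed: 0.6 → 0.8 → 1 → 1.3 → 1.6 — 1 1/3 stops longer (brighter).
Net so far: 1 stop darker. Aperture: f/16 → f/14 → f/13 → f/11.

f/11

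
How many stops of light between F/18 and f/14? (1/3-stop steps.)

f/18 → f/16 → f/14 — count the steps: 2 third-stops = 2/3 stop.

2/3 stop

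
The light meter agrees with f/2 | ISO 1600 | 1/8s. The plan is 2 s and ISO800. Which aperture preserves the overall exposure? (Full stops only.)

Shutter speed: 1/8 → 1/4 → 1/2 → 1 → 2 — 4 stops slower (brighter).
ISO: 1600 → 800 — 1 stop dropped (darker).
Net change so far: 3 stops brighter. Offset with the aperture: f/2 → f/2.8 → f/4 → f/5.6.

f/5.6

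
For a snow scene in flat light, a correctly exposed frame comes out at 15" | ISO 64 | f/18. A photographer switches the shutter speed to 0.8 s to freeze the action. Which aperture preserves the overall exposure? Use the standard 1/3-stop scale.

f/4

Shutter speed: 15 → 13 → 10 → 8 → 6 → 5 → 4 → 3.2 → 2.5 → 2 → 1.6 → 1.3 → 1 → 0.8 — 4 1/3 stops faster (darker).
Need 4 1/3 stops brighter from the aperture: f/18 → f/16 → f/14 → f/13 → f/11 → f/10 → f/9 → f/8 → f/7.1 → f/6.3 → f/5.6 → f/5 → f/4.5 → f/4.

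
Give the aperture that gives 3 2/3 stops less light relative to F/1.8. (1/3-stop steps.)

Aperture: f/1.8 → f/2 → f/2.2 → f/2.5 → f/2.8 → f/3.2 → f/3.5 → f/4 → f/4.5 → f/5 → f/5.6 → f/6.3 — 3 2/3 stops smaller aperture (darker).

f/6.3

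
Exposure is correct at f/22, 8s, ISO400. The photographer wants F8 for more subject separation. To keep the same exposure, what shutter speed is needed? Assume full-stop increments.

Aperture: f/22 → f/16 → f/11 → f/8 — 3 stops larger aperture (brighter).
Need 3 stops darker from the shutter speed: 8 → 4 → 2 → 1.

1 s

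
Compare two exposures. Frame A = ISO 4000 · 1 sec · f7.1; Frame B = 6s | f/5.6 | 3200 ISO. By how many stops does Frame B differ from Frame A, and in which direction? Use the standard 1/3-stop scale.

Aperture: f/7.1 → f/6.3 → f/5.6 — 2/3 stop opened up (brighter).
Shutter speed: 1 → 1.3 → 1.6 → 2 → 2.5 → 3.2 → 4 → 5 → 6 — 2 2/3 stops slower (brighter).
ISO: 4000 → 3200 — 1/3 stop dropped (darker).
Net: +2/3 +2 2/3 −1/3 = +3 stops.

3 stops brighter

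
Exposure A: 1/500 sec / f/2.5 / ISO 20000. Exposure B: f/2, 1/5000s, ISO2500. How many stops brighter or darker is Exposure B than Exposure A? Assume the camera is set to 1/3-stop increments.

5 2/3 stops darker

Aperture: f/2.5 → f/2.2 → f/2 — 2/3 stop wider (brighter).
Shutter speed: 1/500 → 1/640 → 1/800 → 1/1000 → 1/1250 → 1/1600 → 1/2000 → 1/2500 → 1/3200 → 1/4000 → 1/5000 — 3 1/3 stops shorter (darker).
ISO: 20000 → 16000 → 12800 → 10000 → 8000 → 6400 → 5000 → 4000 → 3200 → 2500 — 3 stops dropped (darker).
Net: +2/3 −3 1/3 −3 = −5 2/3 stops.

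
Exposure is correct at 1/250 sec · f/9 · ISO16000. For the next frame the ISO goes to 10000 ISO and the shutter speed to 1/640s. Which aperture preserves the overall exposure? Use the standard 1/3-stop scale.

ISO: 16000 → 12800 → 10000 — 2/3 stop dropped (darker).
Shutter speed: 1/250 → 1/320 → 1/400 → 1/500 → 1/640 — 1 1/3 stops shorter (darker).
Net change so far: 2 stops darker. Offset with the aperture: f/9 → f/8 → f/7.1 → f/6.3 → f/5.6 → f/5 → f/4.5.

f/4.5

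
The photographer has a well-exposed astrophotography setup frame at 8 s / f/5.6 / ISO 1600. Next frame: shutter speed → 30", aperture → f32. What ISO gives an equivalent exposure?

ISO 12800

Shutter speed: 8 → 15 → 30 — 2 stops longer (brighter).
Aperture: f/5.6 → f/8 → f/11 → f/16 → f/22 → f/32 — 5 stops stopped down (darker).
Net change so far: 3 stops darker. Offset with the ISO: 1600 → 3200 → 6400 → 12800.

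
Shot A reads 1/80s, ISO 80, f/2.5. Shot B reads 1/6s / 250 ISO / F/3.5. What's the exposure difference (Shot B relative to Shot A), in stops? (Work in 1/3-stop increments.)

4 1/3 stops brighter

Aperture: f/2.5 → f/2.8 → f/3.2 → f/3.5 — 1 stop smaller aperture (darker).
Shutter speed: 1/80 → 1/60 → 1/50 → 1/40 → 1/30 → 1/25 → 1/20 → 1/15 → 1/13 → 1/10 → 1/8 → 1/6 — 3 2/3 stops slower (brighter).
ISO: 80 → 100 → 125 → 160 → 200 → 250 — 1 2/3 stops raised (brighter).
Net: −1 +3 2/3 +1 2/3 = +4 1/3 stops.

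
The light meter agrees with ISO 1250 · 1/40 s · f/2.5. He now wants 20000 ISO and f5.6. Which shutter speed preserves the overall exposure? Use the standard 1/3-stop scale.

ISO: 1250 → 1600 → 2000 → 2500 → 3200 → 4000 → 5000 → 6400 → 8000 → 10000 → 12800 → 16000 → 20000 — 4 stops higher (brighter).
Aperture: f/2.5 → f/2.8 → f/3.2 → f/3.5 → f/4 → f/4.5 → f/5 → f/5.6 — 2 1/3 stops narrower (darker).
Net change so far: 1 2/3 stops brighter. Offset with the shutter speed: 1/40 → 1/50 → 1/60 → 1/80 → 1/100 → 1/125.

1/125s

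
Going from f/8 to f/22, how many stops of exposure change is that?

3 stops

f/8 → f/11 → f/16 → f/22 — count the steps: 3 stops.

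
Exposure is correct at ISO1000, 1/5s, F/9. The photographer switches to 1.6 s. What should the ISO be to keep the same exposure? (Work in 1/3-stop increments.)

Shutter speed: 1/5 → 1/4 → 0.3 → 0.4 → 0.5 → 0.6 → 0.8 → 1 → 1.3 → 1.6 — 3 stops slower (brighter).
Need 3 stops darker from the ISO: 1000 → 800 → 640 → 500 → 400 → 320 → 250 → 200 → 160 → 125.

ISO 125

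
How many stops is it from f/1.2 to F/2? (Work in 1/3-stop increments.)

1 1/3 stops

f/1.2 → f/1.4 → f/1.6 → f/1.8 → f/2 — count the steps: 4 third-stops = 1 1/3 stops.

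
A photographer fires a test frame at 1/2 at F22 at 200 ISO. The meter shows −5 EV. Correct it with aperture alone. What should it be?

f/4

Underexposed by 5 stops → need 5 stops brighter.
Aperture: f/22 → f/16 → f/11 → f/8 → f/5.6 → f/4.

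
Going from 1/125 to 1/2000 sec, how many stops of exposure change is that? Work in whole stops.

1/125 → 1/250 → 1/500 → 1/1000 → 1/2000 — count the steps: 4 stops.

4 stops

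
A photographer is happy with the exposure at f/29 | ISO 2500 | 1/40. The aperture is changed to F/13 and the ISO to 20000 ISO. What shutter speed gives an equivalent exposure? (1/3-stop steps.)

1/1600s

Aperture: f/29 → f/25 → f/22 → f/20 → f/18 → f/16 → f/14 → f/13 — 2 1/3 stops larger aperture (brighter).
ISO: 2500 → 3200 → 4000 → 5000 → 6400 → 8000 → 10000 → 12800 → 16000 → 20000 — 3 stops higher (brighter).
Net change so far: 5 1/3 stops brighter. Offset with the shutter speed: 1/40 → 1/50 → 1/60 → 1/80 → 1/100 → 1/125 → 1/160 → 1/200 → 1/250 → 1/320 → 1/400 → 1/500 → 1/640 → 1/800 → 1/1000 → 1/1250 → 1/1600.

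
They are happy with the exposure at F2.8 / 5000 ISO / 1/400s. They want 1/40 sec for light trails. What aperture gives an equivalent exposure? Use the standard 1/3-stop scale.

f/9

Shutter speed: 1/400 → 1/320 → 1/250 → 1/200 → 1/160 → 1/125 → 1/100 → 1/80 → 1/60 → 1/50 → 1/40 — 3 1/3 stops slower (brighter).
Need 3 1/3 stops darker from the aperture: f/2.8 → f/3.2 → f/3.5 → f/4 → f/4.5 → f/5 → f/5.6 → f/6.3 → f/7.1 → f/8 → f/9.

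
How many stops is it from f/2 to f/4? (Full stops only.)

f/2 → f/2.8 → f/4 — count the steps: 2 stops.

2 stops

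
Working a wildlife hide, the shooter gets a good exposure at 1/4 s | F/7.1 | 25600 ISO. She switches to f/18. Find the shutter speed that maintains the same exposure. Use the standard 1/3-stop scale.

Aperture: f/7.1 → f/8 → f/9 → f/10 → f/11 → f/13 → f/14 → f/16 → f/18 — 2 2/3 stops narrower (darker).
Need 2 2/3 stops brighter from the shutter speed: 1/4 → 0.3 → 0.4 → 0.5 → 0.6 → 0.8 → 1 → 1.3 → 1.6.

1.6 s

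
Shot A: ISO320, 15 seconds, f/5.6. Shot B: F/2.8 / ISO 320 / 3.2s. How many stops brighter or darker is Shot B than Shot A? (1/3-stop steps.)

1/3 stop darker

Aperture: f/5.6 → f/5 → f/4.5 → f/4 → f/3.5 → f/3.2 → f/2.8 — 2 stops larger aperture (brighter).
Shutter speed: 15 → 13 → 10 → 8 → 6 → 5 → 4 → 3.2 — 2 1/3 stops faster (darker).
ISO: unchanged.
Net: +2 −2 1/3 = −1/3 stops.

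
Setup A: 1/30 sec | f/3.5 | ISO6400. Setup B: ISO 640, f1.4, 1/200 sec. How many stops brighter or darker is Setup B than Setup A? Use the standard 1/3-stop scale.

3 1/3 stops darker

Aperture: f/3.5 → f/3.2 → f/2.8 → f/2.5 → f/2.2 → f/2 → f/1.8 → f/1.6 → f/1.4 — 2 2/3 stops opened up (brighter).
Shutter speed: 1/30 → 1/40 → 1/50 → 1/60 → 1/80 → 1/100 → 1/125 → 1/160 → 1/200 — 2 2/3 stops faster (darker).
ISO: 6400 → 5000 → 4000 → 3200 → 2500 → 2000 → 1600 → 1250 → 1000 → 800 → 640 — 3 1/3 stops lower (darker).
Net: +2 2/3 −2 2/3 −3 1/3 = −3 1/3 stops.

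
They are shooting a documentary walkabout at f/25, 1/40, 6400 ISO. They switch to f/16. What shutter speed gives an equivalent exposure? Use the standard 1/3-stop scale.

1/100s

Aperture: f/25 → f/22 → f/20 → f/18 → f/16 — 1 1/3 stops wider (brighter).
Need 1 1/3 stops darker from the shutter speed: 1/40 → 1/50 → 1/60 → 1/80 → 1/100.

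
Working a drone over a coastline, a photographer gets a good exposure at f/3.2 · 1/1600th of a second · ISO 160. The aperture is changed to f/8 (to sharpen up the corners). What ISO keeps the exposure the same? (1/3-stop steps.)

ISO 1000

Aperture: f/3.2 → f/3.5 → f/4 → f/4.5 → f/5 → f/5.6 → f/6.3 → f/7.1 → f/8 — 2 2/3 stops smaller aperture (darker).
Need 2 2/3 stops brighter from the ISO: 160 → 200 → 250 → 320 → 400 → 500 → 640 → 800 → 1000.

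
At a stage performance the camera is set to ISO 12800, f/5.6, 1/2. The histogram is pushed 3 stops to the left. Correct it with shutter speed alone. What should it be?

4 s

Underexposed by 3 stops → need 3 stops brighter.
Shutter speed: 1/2 → 1 → 2 → 4.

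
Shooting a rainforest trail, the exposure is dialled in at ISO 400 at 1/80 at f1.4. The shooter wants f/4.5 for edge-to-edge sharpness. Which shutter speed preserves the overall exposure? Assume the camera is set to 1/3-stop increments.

Aperture: f/1.4 → f/1.6 → f/1.8 → f/2 → f/2.2 → f/2.5 → f/2.8 → f/3.2 → f/3.5 → f/4 → f/4.5 — 3 1/3 stops smaller aperture (darker).
Need 3 1/3 stops brighter from the shutter speed: 1/80 → 1/60 → 1/50 → 1/40 → 1/30 → 1/25 → 1/20 → 1/15 → 1/13 → 1/10 → 1/8.

1/8s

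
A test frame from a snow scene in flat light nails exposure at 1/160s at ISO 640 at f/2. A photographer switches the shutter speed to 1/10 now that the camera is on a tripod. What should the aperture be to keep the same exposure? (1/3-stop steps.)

f/8

Shutter speed: 1/160 → 1/125 → 1/100 → 1/80 → 1/60 → 1/50 → 1/40 → 1/30 → 1/25 → 1/20 → 1/15 → 1/13 → 1/10 — 4 stops longer (brighter).
Need 4 stops darker from the aperture: f/2 → f/2.2 → f/2.5 → f/2.8 → f/3.2 → f/3.5 → f/4 → f/4.5 → f/5 → f/5.6 → f/6.3 → f/7.1 → f/8.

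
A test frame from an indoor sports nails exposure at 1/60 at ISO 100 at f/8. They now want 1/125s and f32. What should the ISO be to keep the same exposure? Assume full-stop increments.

ISO 3200

Shutter speed: 1/60 → 1/125 — 1 stop shorter (darker).
Aperture: f/8 → f/11 → f/16 → f/22 → f/32 — 4 stops narrower (darker).
Net change so far: 5 stops darker. Offset with the ISO: 100 → 200 → 400 → 800 → 1600 → 3200.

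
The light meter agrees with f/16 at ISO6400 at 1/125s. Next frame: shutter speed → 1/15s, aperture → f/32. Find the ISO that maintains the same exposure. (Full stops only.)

Shutter speed: 1/125 → 1/60 → 1/30 → 1/15 — 3 stops slower (brighter).
Aperture: f/16 → f/22 → f/32 — 2 stops stopped down (darker).
Net change so far: 1 stop brighter. Offset with the ISO: 6400 → 3200.

ISO 3200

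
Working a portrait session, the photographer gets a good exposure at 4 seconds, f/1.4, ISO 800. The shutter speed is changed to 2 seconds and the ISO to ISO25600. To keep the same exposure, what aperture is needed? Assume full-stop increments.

f/5.6

Shutter speed: 4 → 2 — 1 stop faster (darker).
ISO: 800 → 1600 → 3200 → 6400 → 12800 → 25600 — 5 stops higher (brighter).
Net change so far: 4 stops brighter. Offset with the aperture: f/1.4 → f/2 → f/2.8 → f/4 → f/5.6.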